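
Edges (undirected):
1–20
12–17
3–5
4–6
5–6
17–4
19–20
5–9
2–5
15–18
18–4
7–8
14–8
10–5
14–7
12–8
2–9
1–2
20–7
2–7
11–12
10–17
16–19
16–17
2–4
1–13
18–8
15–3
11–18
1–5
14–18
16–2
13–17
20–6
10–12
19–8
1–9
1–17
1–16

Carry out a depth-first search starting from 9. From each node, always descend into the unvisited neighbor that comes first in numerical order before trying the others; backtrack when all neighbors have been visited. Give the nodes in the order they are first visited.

9 -> 1 -> 2 -> 4 -> 6 -> 5 -> 3 -> 15 -> 18 -> 8 -> 7 -> 14 -> 20 -> 19 -> 16 -> 17 -> 10 -> 12 -> 11 -> 13

Visit 9
9 → 1
1 → 2
2 → 4
4 → 6
6 → 5
5 → 3
3 → 15
15 → 18
18 → 8
8 → 7
7 → 14
7 → 20
20 → 19
19 → 16
16 → 17
17 → 10
10 → 12
12 → 11
17 → 13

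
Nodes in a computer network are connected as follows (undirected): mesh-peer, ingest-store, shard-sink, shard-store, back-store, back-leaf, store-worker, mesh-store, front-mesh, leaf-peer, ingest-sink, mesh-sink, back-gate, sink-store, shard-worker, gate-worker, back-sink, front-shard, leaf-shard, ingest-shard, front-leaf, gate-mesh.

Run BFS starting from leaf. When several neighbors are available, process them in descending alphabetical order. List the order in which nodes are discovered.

leaf → shard → peer → front → back → worker → store → sink → ingest → mesh → gate

Visit leaf; enqueue shard, peer, front, back → queue [shard, peer, front, back]
Visit shard; enqueue worker, store, sink, ingest → queue [peer, front, back, worker, store, sink, ingest]
Visit peer; enqueue mesh → queue [front, back, worker, store, sink, ingest, mesh]
Visit front → queue [back, worker, store, sink, ingest, mesh]
Visit back; enqueue gate → queue [worker, store, sink, ingest, mesh, gate]
Visit worker → queue [store, sink, ingest, mesh, gate]
Visit store → queue [sink, ingest, mesh, gate]
Visit sink → queue [ingest, mesh, gate]
Visit ingest → queue [mesh, gate]
Visit mesh → queue [gate]
Visit gate → queue []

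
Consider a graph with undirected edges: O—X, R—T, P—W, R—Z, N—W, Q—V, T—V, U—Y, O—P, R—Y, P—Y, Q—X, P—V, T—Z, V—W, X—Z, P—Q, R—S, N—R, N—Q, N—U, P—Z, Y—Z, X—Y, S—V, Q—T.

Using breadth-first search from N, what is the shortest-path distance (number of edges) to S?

2

Level 0: N
Level 1: Q, R, U, W
Level 2: P, S, T, V, X, Y, Z
Level 3: O
S first appears at level 2.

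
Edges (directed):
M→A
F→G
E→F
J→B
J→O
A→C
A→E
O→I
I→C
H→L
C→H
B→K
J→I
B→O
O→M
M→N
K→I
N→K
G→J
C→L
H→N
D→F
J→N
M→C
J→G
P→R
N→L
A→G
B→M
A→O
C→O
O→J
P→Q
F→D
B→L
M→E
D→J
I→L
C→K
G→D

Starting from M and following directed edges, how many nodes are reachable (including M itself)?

15

BFS from M visits: M, N, E, C, A, L, K, F, O, H, G, I, D, J, B
Reachable nodes: 15 of 18 total.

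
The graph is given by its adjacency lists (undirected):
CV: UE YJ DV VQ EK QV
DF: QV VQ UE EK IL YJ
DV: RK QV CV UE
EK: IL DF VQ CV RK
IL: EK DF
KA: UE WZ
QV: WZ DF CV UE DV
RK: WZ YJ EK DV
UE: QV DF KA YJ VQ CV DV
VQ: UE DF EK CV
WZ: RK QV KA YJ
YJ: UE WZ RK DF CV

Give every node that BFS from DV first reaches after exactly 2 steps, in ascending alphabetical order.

DF, EK, KA, VQ, WZ, YJ

Level 0: DV
Level 1: CV, QV, RK, UE
Level 2: DF, EK, KA, VQ, WZ, YJ
Level 3: IL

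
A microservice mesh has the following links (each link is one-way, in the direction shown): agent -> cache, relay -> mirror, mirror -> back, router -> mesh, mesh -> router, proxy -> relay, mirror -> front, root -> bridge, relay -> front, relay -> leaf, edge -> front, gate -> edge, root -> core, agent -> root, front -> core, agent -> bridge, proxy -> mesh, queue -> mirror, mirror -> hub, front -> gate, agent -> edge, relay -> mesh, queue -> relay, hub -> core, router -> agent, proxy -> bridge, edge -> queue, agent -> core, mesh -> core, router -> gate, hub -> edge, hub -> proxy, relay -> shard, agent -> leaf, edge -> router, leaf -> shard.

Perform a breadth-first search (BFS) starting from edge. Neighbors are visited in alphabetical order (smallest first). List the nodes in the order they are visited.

edge, front, queue, router, core, gate, mirror, relay, agent, mesh, back, hub, leaf, shard, bridge, cache, root, proxy

Visit edge; enqueue front, queue, router → queue [front, queue, router]
Visit front; enqueue core, gate → queue [queue, router, core, gate]
Visit queue; enqueue mirror, relay → queue [router, core, gate, mirror, relay]
Visit router; enqueue agent, mesh → queue [core, gate, mirror, relay, agent, mesh]
Visit core → queue [gate, mirror, relay, agent, mesh]
Visit gate → queue [mirror, relay, agent, mesh]
Visit mirror; enqueue back, hub → queue [relay, agent, mesh, back, hub]
Visit relay; enqueue leaf, shard → queue [agent, mesh, back, hub, leaf, shard]
Visit agent; enqueue bridge, cache, root → queue [mesh, back, hub, leaf, shard, bridge, cache, root]
Visit mesh → queue [back, hub, leaf, shard, bridge, cache, root]
Visit back → queue [hub, leaf, shard, bridge, cache, root]
Visit hub; enqueue proxy → queue [leaf, shard, bridge, cache, root, proxy]
Visit leaf → queue [shard, bridge, cache, root, proxy]
Visit shard → queue [bridge, cache, root, proxy]
Visit bridge → queue [cache, root, proxy]
Visit cache → queue [root, proxy]
Visit root → queue [proxy]
Visit proxy → queue []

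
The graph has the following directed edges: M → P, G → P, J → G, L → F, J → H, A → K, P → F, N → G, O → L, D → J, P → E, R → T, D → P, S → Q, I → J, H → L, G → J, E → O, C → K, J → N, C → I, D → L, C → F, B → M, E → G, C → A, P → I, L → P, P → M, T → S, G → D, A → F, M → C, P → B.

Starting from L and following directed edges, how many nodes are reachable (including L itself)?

16

BFS from L visits: L, P, F, M, I, E, B, C, J, O, G, K, A, N, H, D
Reachable nodes: 16 of 20 total.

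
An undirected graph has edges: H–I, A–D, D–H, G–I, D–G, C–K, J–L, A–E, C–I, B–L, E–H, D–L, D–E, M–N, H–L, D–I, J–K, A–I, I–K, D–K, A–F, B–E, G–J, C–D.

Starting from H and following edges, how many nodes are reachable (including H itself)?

12

BFS from H visits: H, L, I, E, D, J, B, K, G, C, A, F
Reachable nodes: 12 of 14 total.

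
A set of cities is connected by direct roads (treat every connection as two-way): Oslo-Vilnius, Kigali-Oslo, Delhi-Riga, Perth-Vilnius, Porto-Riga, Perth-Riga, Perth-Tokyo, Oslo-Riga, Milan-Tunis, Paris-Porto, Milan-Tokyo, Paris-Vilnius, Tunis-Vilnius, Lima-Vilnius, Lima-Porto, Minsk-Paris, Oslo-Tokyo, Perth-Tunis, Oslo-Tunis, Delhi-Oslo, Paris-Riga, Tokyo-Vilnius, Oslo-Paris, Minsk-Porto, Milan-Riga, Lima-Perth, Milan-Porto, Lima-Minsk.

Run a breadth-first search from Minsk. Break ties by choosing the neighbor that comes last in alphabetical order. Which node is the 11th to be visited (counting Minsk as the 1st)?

Visit Minsk; enqueue Porto, Paris, Lima → queue [Porto, Paris, Lima]
Visit Porto; enqueue Riga, Milan → queue [Paris, Lima, Riga, Milan]
Visit Paris; enqueue Vilnius, Oslo → queue [Lima, Riga, Milan, Vilnius, Oslo]
Visit Lima; enqueue Perth → queue [Riga, Milan, Vilnius, Oslo, Perth]
Visit Riga; enqueue Delhi → queue [Milan, Vilnius, Oslo, Perth, Delhi]
Visit Milan; enqueue Tunis, Tokyo → queue [Vilnius, Oslo, Perth, Delhi, Tunis, Tokyo]
Visit Vilnius → queue [Oslo, Perth, Delhi, Tunis, Tokyo]
Visit Oslo; enqueue Kigali → queue [Perth, Delhi, Tunis, Tokyo, Kigali]
Visit Perth → queue [Delhi, Tunis, Tokyo, Kigali]
Visit Delhi → queue [Tunis, Tokyo, Kigali]
Visit Tunis → queue [Tokyo, Kigali]
Visit Tokyo → queue [Kigali]
Visit Kigali → queue []

Visit order: Minsk, Porto, Paris, Lima, Riga, Milan, Vilnius, Oslo, Perth, Delhi, Tunis, Tokyo, Kigali

Tunis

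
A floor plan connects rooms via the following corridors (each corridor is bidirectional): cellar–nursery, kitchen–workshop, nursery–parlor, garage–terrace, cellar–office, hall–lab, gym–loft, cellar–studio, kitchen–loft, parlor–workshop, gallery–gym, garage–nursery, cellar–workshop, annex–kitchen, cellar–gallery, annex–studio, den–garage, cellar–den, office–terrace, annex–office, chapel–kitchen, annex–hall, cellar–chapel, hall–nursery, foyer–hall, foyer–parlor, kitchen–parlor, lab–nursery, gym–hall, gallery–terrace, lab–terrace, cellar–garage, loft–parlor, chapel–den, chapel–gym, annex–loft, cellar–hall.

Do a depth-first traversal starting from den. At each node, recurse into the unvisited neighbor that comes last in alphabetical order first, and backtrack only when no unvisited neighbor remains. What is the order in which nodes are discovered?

den, garage, terrace, office, cellar, workshop, parlor, nursery, lab, hall, gym, loft, kitchen, chapel, annex, studio, gallery, foyer

Visit den
den → garage
garage → terrace
terrace → office
office → cellar
cellar → workshop
workshop → parlor
parlor → nursery
nursery → lab
lab → hall
hall → gym
gym → loft
loft → kitchen
kitchen → chapel
kitchen → annex
annex → studio
gym → gallery
hall → foyer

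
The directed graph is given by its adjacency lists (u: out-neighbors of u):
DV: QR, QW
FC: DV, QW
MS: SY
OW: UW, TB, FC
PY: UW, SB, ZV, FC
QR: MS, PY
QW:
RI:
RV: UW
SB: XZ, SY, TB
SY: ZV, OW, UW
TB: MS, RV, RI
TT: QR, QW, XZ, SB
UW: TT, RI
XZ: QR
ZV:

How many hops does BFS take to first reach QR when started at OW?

3

Level 0: OW
Level 1: FC, TB, UW
Level 2: DV, MS, QW, RI, RV, TT
Level 3: QR, SB, SY, XZ
Level 4: PY, ZV
QR first appears at level 3.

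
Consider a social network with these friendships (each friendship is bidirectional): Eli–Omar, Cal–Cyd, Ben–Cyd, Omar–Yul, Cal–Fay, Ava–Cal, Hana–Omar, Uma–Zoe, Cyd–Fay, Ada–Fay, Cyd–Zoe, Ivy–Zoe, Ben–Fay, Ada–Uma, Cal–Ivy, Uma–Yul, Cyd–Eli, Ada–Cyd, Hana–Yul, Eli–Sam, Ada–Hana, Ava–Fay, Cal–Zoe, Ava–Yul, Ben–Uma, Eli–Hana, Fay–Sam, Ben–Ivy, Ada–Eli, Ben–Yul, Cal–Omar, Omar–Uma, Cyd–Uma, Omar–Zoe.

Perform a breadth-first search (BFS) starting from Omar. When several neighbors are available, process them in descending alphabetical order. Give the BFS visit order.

Visit Omar; enqueue Zoe, Yul, Uma, Hana, Eli, Cal → queue [Zoe, Yul, Uma, Hana, Eli, Cal]
Visit Zoe; enqueue Ivy, Cyd → queue [Yul, Uma, Hana, Eli, Cal, Ivy, Cyd]
Visit Yul; enqueue Ben, Ava → queue [Uma, Hana, Eli, Cal, Ivy, Cyd, Ben, Ava]
Visit Uma; enqueue Ada → queue [Hana, Eli, Cal, Ivy, Cyd, Ben, Ava, Ada]
Visit Hana → queue [Eli, Cal, Ivy, Cyd, Ben, Ava, Ada]
Visit Eli; enqueue Sam → queue [Cal, Ivy, Cyd, Ben, Ava, Ada, Sam]
Visit Cal; enqueue Fay → queue [Ivy, Cyd, Ben, Ava, Ada, Sam, Fay]
Visit Ivy → queue [Cyd, Ben, Ava, Ada, Sam, Fay]
Visit Cyd → queue [Ben, Ava, Ada, Sam, Fay]
Visit Ben → queue [Ava, Ada, Sam, Fay]
Visit Ava → queue [Ada, Sam, Fay]
Visit Ada → queue [Sam, Fay]
Visit Sam → queue [Fay]
Visit Fay → queue []

Omar Zoe Yul Uma Hana Eli Cal Ivy Cyd Ben Ava Ada Sam Fay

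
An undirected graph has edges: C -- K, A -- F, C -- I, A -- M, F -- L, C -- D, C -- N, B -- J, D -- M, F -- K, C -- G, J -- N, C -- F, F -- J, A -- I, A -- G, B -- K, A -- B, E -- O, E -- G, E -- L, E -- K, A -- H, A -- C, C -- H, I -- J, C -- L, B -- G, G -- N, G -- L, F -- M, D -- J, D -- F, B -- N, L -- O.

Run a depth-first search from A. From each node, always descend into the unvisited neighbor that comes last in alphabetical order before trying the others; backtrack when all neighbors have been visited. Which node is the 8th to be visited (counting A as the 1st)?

C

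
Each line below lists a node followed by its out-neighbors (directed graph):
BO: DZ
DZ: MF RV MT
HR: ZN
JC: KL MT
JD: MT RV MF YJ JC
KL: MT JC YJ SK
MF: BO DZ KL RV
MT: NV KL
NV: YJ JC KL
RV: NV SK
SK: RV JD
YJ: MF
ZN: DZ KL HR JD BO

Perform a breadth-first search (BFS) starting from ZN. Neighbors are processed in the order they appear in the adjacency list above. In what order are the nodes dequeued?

Visit ZN; enqueue DZ, KL, HR, JD, BO → queue [DZ, KL, HR, JD, BO]
Visit DZ; enqueue MF, RV, MT → queue [KL, HR, JD, BO, MF, RV, MT]
Visit KL; enqueue JC, YJ, SK → queue [HR, JD, BO, MF, RV, MT, JC, YJ, SK]
Visit HR → queue [JD, BO, MF, RV, MT, JC, YJ, SK]
Visit JD → queue [BO, MF, RV, MT, JC, YJ, SK]
Visit BO → queue [MF, RV, MT, JC, YJ, SK]
Visit MF → queue [RV, MT, JC, YJ, SK]
Visit RV; enqueue NV → queue [MT, JC, YJ, SK, NV]
Visit MT → queue [JC, YJ, SK, NV]
Visit JC → queue [YJ, SK, NV]
Visit YJ → queue [SK, NV]
Visit SK → queue [NV]
Visit NV → queue []

ZN → DZ → KL → HR → JD → BO → MF → RV → MT → JC → YJ → SK → NV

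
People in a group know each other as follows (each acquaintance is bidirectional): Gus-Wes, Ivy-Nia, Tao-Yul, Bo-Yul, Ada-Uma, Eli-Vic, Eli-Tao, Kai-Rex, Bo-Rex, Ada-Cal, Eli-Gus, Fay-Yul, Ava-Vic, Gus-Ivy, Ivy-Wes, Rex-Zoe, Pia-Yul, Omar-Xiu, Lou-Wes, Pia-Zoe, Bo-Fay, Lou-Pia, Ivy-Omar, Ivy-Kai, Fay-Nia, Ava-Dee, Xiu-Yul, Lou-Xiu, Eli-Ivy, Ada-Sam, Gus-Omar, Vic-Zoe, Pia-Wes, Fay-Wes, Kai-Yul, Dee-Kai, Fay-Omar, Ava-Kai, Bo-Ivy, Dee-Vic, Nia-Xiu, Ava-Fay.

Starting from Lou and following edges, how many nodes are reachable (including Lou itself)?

19

BFS from Lou visits: Lou, Xiu, Wes, Pia, Yul, Omar, Nia, Ivy, Gus, Fay, Zoe, Tao, Kai, Bo, Eli, Ava, Vic, Rex, Dee
Reachable nodes: 19 of 23 total.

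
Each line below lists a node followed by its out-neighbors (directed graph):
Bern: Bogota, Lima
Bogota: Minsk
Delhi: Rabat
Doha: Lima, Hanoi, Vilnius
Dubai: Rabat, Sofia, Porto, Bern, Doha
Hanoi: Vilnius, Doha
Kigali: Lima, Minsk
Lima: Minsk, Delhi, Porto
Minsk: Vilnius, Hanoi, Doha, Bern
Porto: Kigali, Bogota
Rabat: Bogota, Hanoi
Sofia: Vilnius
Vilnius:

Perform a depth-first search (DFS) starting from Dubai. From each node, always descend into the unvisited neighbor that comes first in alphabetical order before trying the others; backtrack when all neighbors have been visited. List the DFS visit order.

Visit Dubai
Dubai → Bern
Bern → Bogota
Bogota → Minsk
Minsk → Doha
Doha → Hanoi
Hanoi → Vilnius
Doha → Lima
Lima → Delhi
Delhi → Rabat
Lima → Porto
Porto → Kigali
Dubai → Sofia

Dubai, Bern, Bogota, Minsk, Doha, Hanoi, Vilnius, Lima, Delhi, Rabat, Porto, Kigali, Sofia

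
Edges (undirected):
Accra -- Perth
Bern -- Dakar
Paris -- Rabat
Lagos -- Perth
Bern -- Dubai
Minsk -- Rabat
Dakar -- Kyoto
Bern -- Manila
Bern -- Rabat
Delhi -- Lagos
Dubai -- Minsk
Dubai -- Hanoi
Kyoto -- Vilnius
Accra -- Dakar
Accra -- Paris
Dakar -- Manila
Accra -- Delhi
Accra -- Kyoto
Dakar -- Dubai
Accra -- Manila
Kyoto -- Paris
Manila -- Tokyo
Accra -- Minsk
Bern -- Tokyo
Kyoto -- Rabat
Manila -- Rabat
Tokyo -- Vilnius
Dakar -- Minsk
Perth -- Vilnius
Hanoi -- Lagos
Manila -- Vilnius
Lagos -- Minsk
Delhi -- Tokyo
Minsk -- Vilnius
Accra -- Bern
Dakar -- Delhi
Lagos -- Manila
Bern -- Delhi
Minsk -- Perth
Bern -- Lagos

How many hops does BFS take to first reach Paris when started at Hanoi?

4

Level 0: Hanoi
Level 1: Dubai, Lagos
Level 2: Bern, Dakar, Delhi, Manila, Minsk, Perth
Level 3: Accra, Kyoto, Rabat, Tokyo, Vilnius
Level 4: Paris
Paris first appears at level 4.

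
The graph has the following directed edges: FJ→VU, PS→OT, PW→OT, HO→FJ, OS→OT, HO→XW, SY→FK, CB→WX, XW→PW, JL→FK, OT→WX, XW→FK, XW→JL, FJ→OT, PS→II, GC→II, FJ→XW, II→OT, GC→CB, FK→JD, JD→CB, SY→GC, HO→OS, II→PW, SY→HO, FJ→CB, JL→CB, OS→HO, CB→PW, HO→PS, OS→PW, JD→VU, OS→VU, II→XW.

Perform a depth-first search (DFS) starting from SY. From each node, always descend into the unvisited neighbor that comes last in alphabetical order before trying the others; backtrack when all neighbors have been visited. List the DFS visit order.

SY, HO, XW, PW, OT, WX, JL, FK, JD, VU, CB, PS, II, OS, FJ, GC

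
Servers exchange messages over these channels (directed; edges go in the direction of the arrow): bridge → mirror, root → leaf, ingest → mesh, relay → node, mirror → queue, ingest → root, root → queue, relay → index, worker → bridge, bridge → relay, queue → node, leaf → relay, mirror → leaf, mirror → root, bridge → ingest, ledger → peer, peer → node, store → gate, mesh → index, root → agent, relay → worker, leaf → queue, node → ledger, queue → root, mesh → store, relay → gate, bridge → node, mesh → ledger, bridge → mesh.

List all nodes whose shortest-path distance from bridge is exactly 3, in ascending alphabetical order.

agent, peer

Level 0: bridge
Level 1: ingest, mesh, mirror, node, relay
Level 2: gate, index, leaf, ledger, queue, root, store, worker
Level 3: agent, peer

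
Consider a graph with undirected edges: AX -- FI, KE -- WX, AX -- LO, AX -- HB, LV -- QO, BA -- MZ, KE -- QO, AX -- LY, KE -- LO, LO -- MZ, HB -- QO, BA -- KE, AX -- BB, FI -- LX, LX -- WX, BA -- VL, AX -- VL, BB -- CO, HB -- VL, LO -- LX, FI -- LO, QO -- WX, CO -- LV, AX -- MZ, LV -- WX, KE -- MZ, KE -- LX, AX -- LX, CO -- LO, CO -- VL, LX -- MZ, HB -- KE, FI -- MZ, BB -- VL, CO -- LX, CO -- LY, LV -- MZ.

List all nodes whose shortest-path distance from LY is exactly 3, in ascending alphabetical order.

BA, KE, QO, WX

Level 0: LY
Level 1: AX, CO
Level 2: BB, FI, HB, LO, LV, LX, MZ, VL
Level 3: BA, KE, QO, WX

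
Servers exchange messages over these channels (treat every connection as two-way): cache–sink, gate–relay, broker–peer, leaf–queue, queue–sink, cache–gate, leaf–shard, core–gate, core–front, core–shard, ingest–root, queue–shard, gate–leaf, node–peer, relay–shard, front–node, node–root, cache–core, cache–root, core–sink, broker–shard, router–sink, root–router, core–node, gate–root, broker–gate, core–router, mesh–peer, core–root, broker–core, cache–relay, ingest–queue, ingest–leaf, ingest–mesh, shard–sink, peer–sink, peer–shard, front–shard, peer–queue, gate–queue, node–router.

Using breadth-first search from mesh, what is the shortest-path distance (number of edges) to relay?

3

Level 0: mesh
Level 1: ingest, peer
Level 2: broker, leaf, node, queue, root, shard, sink
Level 3: cache, core, front, gate, relay, router
relay first appears at level 3.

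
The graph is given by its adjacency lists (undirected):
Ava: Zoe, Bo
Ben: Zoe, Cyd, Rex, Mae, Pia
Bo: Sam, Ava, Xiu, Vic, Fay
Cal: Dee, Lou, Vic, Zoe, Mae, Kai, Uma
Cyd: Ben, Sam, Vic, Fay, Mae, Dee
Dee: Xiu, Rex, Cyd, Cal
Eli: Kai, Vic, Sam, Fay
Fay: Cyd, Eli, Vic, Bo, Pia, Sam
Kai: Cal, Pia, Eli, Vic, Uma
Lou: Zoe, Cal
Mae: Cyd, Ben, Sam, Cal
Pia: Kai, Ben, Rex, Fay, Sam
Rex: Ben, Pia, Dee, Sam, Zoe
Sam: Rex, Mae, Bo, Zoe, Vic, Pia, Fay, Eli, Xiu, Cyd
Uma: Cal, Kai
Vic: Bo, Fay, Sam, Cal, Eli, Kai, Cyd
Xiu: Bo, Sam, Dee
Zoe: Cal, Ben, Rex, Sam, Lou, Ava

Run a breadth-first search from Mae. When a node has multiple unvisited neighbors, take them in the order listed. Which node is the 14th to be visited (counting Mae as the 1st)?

Xiu

Visit Mae; enqueue Cyd, Ben, Sam, Cal → queue [Cyd, Ben, Sam, Cal]
Visit Cyd; enqueue Vic, Fay, Dee → queue [Ben, Sam, Cal, Vic, Fay, Dee]
Visit Ben; enqueue Zoe, Rex, Pia → queue [Sam, Cal, Vic, Fay, Dee, Zoe, Rex, Pia]
Visit Sam; enqueue Bo, Eli, Xiu → queue [Cal, Vic, Fay, Dee, Zoe, Rex, Pia, Bo, Eli, Xiu]
Visit Cal; enqueue Lou, Kai, Uma → queue [Vic, Fay, Dee, Zoe, Rex, Pia, Bo, Eli, Xiu, Lou, Kai, Uma]
Visit Vic → queue [Fay, Dee, Zoe, Rex, Pia, Bo, Eli, Xiu, Lou, Kai, Uma]
Visit Fay → queue [Dee, Zoe, Rex, Pia, Bo, Eli, Xiu, Lou, Kai, Uma]
Visit Dee → queue [Zoe, Rex, Pia, Bo, Eli, Xiu, Lou, Kai, Uma]
Visit Zoe; enqueue Ava → queue [Rex, Pia, Bo, Eli, Xiu, Lou, Kai, Uma, Ava]
Visit Rex → queue [Pia, Bo, Eli, Xiu, Lou, Kai, Uma, Ava]
Visit Pia → queue [Bo, Eli, Xiu, Lou, Kai, Uma, Ava]
Visit Bo → queue [Eli, Xiu, Lou, Kai, Uma, Ava]
Visit Eli → queue [Xiu, Lou, Kai, Uma, Ava]
Visit Xiu → queue [Lou, Kai, Uma, Ava]
Visit Lou → queue [Kai, Uma, Ava]
Visit Kai → queue [Uma, Ava]
Visit Uma → queue [Ava]
Visit Ava → queue []

Visit order: Mae, Cyd, Ben, Sam, Cal, Vic, Fay, Dee, Zoe, Rex, Pia, Bo, Eli, Xiu, Lou, Kai, Uma, Ava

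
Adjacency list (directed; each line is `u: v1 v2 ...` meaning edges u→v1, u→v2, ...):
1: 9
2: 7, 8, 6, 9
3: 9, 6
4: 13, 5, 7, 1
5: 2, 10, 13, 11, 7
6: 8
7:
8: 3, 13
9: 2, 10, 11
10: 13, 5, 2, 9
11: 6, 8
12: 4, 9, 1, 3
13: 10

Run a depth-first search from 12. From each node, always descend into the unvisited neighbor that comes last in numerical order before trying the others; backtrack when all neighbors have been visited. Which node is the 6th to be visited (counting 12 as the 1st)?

10

Visit 12
12 → 9
9 → 11
11 → 8
8 → 13
13 → 10
10 → 5
5 → 7
5 → 2
2 → 6
8 → 3
12 → 4
4 → 1

Visit order: 12, 9, 11, 8, 13, 10, 5, 7, 2, 6, 3, 4, 1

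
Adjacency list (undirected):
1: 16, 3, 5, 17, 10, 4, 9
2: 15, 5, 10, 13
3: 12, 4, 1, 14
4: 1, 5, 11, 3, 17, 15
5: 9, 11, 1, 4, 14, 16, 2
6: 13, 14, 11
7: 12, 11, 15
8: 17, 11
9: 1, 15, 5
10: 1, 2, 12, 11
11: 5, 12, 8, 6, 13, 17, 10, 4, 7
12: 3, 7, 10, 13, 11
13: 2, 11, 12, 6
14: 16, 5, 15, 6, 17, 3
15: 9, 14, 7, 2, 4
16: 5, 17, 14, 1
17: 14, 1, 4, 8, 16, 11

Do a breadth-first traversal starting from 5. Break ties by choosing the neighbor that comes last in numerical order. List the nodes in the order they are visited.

5 -> 16 -> 14 -> 11 -> 9 -> 4 -> 2 -> 1 -> 17 -> 15 -> 6 -> 3 -> 13 -> 12 -> 10 -> 8 -> 7

Visit 5; enqueue 16, 14, 11, 9, 4, 2, 1 → queue [16, 14, 11, 9, 4, 2, 1]
Visit 16; enqueue 17 → queue [14, 11, 9, 4, 2, 1, 17]
Visit 14; enqueue 15, 6, 3 → queue [11, 9, 4, 2, 1, 17, 15, 6, 3]
Visit 11; enqueue 13, 12, 10, 8, 7 → queue [9, 4, 2, 1, 17, 15, 6, 3, 13, 12, 10, 8, 7]
Visit 9 → queue [4, 2, 1, 17, 15, 6, 3, 13, 12, 10, 8, 7]
Visit 4 → queue [2, 1, 17, 15, 6, 3, 13, 12, 10, 8, 7]
Visit 2 → queue [1, 17, 15, 6, 3, 13, 12, 10, 8, 7]
Visit 1 → queue [17, 15, 6, 3, 13, 12, 10, 8, 7]
Visit 17 → queue [15, 6, 3, 13, 12, 10, 8, 7]
Visit 15 → queue [6, 3, 13, 12, 10, 8, 7]
Visit 6 → queue [3, 13, 12, 10, 8, 7]
Visit 3 → queue [13, 12, 10, 8, 7]
Visit 13 → queue [12, 10, 8, 7]
Visit 12 → queue [10, 8, 7]
Visit 10 → queue [8, 7]
Visit 8 → queue [7]
Visit 7 → queue []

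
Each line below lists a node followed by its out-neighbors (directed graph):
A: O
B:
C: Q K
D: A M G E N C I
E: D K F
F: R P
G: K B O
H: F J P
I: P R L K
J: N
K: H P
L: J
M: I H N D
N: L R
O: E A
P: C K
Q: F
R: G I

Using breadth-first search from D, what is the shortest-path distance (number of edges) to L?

2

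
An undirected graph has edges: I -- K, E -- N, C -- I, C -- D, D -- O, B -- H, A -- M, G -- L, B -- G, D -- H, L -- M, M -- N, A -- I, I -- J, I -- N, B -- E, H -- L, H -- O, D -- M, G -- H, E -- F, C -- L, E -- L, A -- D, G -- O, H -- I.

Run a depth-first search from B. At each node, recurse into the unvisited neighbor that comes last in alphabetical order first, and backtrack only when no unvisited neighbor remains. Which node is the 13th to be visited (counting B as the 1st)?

A

Visit B
B → H
H → O
O → G
G → L
L → M
M → N
N → I
I → K
I → J
I → C
C → D
D → A
N → E
E → F

Visit order: B, H, O, G, L, M, N, I, K, J, C, D, A, E, F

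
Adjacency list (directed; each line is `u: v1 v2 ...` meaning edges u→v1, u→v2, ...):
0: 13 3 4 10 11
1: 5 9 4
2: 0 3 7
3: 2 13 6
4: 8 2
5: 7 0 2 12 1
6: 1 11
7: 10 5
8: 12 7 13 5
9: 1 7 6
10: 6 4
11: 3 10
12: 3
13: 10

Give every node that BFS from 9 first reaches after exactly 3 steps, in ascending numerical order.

0, 2, 3, 8, 12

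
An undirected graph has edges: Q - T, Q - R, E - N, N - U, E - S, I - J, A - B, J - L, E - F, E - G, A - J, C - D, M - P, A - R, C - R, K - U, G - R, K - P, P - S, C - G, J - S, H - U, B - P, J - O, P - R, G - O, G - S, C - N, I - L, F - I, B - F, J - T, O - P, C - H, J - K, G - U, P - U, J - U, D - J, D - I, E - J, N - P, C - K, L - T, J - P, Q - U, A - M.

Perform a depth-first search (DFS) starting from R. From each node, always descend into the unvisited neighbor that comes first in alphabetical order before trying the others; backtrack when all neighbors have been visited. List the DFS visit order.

R A B F E G C D I J K P M N U H Q T L O S

Visit R
R → A
A → B
B → F
F → E
E → G
G → C
C → D
D → I
I → J
J → K
K → P
P → M
P → N
N → U
U → H
U → Q
Q → T
T → L
P → O
P → S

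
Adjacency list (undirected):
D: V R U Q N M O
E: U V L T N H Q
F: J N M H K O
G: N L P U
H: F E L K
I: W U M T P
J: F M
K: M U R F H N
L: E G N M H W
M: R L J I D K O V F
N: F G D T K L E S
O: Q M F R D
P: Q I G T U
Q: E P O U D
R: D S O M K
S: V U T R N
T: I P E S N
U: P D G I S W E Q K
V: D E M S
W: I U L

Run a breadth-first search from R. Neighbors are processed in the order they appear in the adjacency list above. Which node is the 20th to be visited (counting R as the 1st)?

Visit R; enqueue D, S, O, M, K → queue [D, S, O, M, K]
Visit D; enqueue V, U, Q, N → queue [S, O, M, K, V, U, Q, N]
Visit S; enqueue T → queue [O, M, K, V, U, Q, N, T]
Visit O; enqueue F → queue [M, K, V, U, Q, N, T, F]
Visit M; enqueue L, J, I → queue [K, V, U, Q, N, T, F, L, J, I]
Visit K; enqueue H → queue [V, U, Q, N, T, F, L, J, I, H]
Visit V; enqueue E → queue [U, Q, N, T, F, L, J, I, H, E]
Visit U; enqueue P, G, W → queue [Q, N, T, F, L, J, I, H, E, P, G, W]
Visit Q → queue [N, T, F, L, J, I, H, E, P, G, W]
Visit N → queue [T, F, L, J, I, H, E, P, G, W]
Visit T → queue [F, L, J, I, H, E, P, G, W]
Visit F → queue [L, J, I, H, E, P, G, W]
Visit L → queue [J, I, H, E, P, G, W]
Visit J → queue [I, H, E, P, G, W]
Visit I → queue [H, E, P, G, W]
Visit H → queue [E, P, G, W]
Visit E → queue [P, G, W]
Visit P → queue [G, W]
Visit G → queue [W]
Visit W → queue []

Visit order: R, D, S, O, M, K, V, U, Q, N, T, F, L, J, I, H, E, P, G, W

W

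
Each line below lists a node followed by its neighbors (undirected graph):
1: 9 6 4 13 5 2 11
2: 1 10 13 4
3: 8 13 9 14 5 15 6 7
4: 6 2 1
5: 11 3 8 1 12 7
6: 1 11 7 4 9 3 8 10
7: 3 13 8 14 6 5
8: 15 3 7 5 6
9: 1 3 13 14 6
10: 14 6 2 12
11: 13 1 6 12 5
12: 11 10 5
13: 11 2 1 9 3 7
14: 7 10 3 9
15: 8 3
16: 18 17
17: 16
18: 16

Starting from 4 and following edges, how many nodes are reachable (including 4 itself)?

BFS from 4 visits: 4, 6, 2, 1, 11, 7, 9, 3, 8, 10, 13, 5, 12, 14, 15
Reachable nodes: 15 of 18 total.

15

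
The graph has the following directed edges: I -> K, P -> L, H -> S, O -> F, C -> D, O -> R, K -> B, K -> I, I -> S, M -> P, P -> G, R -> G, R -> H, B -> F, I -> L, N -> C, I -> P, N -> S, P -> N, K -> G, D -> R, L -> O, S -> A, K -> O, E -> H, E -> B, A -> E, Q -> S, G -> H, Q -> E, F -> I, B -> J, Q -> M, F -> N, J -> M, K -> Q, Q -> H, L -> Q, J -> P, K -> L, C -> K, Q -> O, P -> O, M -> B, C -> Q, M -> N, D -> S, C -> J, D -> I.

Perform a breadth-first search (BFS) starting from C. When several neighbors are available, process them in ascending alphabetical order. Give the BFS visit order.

C, D, J, K, Q, I, R, S, M, P, B, G, L, O, E, H, A, N, F

Visit C; enqueue D, J, K, Q → queue [D, J, K, Q]
Visit D; enqueue I, R, S → queue [J, K, Q, I, R, S]
Visit J; enqueue M, P → queue [K, Q, I, R, S, M, P]
Visit K; enqueue B, G, L, O → queue [Q, I, R, S, M, P, B, G, L, O]
Visit Q; enqueue E, H → queue [I, R, S, M, P, B, G, L, O, E, H]
Visit I → queue [R, S, M, P, B, G, L, O, E, H]
Visit R → queue [S, M, P, B, G, L, O, E, H]
Visit S; enqueue A → queue [M, P, B, G, L, O, E, H, A]
Visit M; enqueue N → queue [P, B, G, L, O, E, H, A, N]
Visit P → queue [B, G, L, O, E, H, A, N]
Visit B; enqueue F → queue [G, L, O, E, H, A, N, F]
Visit G → queue [L, O, E, H, A, N, F]
Visit L → queue [O, E, H, A, N, F]
Visit O → queue [E, H, A, N, F]
Visit E → queue [H, A, N, F]
Visit H → queue [A, N, F]
Visit A → queue [N, F]
Visit N → queue [F]
Visit F → queue []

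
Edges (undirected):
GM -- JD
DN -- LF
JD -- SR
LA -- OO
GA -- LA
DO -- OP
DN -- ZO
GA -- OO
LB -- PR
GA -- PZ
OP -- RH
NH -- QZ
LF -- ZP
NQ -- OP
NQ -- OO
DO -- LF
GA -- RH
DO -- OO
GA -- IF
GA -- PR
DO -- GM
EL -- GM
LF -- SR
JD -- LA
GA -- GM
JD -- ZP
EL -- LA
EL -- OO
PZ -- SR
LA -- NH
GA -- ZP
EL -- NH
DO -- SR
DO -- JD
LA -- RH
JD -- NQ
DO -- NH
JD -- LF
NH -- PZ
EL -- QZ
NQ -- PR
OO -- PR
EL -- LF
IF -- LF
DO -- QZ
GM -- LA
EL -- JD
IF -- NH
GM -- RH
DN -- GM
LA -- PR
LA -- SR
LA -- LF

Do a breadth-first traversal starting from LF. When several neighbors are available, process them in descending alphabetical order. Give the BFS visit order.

LF -> ZP -> SR -> LA -> JD -> IF -> EL -> DO -> DN -> GA -> PZ -> RH -> PR -> OO -> NH -> GM -> NQ -> QZ -> OP -> ZO -> LB

Visit LF; enqueue ZP, SR, LA, JD, IF, EL, DO, DN → queue [ZP, SR, LA, JD, IF, EL, DO, DN]
Visit ZP; enqueue GA → queue [SR, LA, JD, IF, EL, DO, DN, GA]
Visit SR; enqueue PZ → queue [LA, JD, IF, EL, DO, DN, GA, PZ]
Visit LA; enqueue RH, PR, OO, NH, GM → queue [JD, IF, EL, DO, DN, GA, PZ, RH, PR, OO, NH, GM]
Visit JD; enqueue NQ → queue [IF, EL, DO, DN, GA, PZ, RH, PR, OO, NH, GM, NQ]
Visit IF → queue [EL, DO, DN, GA, PZ, RH, PR, OO, NH, GM, NQ]
Visit EL; enqueue QZ → queue [DO, DN, GA, PZ, RH, PR, OO, NH, GM, NQ, QZ]
Visit DO; enqueue OP → queue [DN, GA, PZ, RH, PR, OO, NH, GM, NQ, QZ, OP]
Visit DN; enqueue ZO → queue [GA, PZ, RH, PR, OO, NH, GM, NQ, QZ, OP, ZO]
Visit GA → queue [PZ, RH, PR, OO, NH, GM, NQ, QZ, OP, ZO]
Visit PZ → queue [RH, PR, OO, NH, GM, NQ, QZ, OP, ZO]
Visit RH → queue [PR, OO, NH, GM, NQ, QZ, OP, ZO]
Visit PR; enqueue LB → queue [OO, NH, GM, NQ, QZ, OP, ZO, LB]
Visit OO → queue [NH, GM, NQ, QZ, OP, ZO, LB]
Visit NH → queue [GM, NQ, QZ, OP, ZO, LB]
Visit GM → queue [NQ, QZ, OP, ZO, LB]
Visit NQ → queue [QZ, OP, ZO, LB]
Visit QZ → queue [OP, ZO, LB]
Visit OP → queue [ZO, LB]
Visit ZO → queue [LB]
Visit LB → queue []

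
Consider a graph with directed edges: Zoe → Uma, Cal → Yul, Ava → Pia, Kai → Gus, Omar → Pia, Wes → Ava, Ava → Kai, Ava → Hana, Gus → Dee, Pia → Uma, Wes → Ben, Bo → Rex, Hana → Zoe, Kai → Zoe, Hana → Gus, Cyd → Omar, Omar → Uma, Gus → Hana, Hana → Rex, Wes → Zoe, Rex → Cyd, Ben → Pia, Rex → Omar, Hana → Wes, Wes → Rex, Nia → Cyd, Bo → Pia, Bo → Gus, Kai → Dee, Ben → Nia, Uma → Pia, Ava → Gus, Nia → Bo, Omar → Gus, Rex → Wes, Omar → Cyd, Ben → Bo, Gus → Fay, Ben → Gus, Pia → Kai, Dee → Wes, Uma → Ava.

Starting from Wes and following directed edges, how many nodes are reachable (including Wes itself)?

16

BFS from Wes visits: Wes, Ava, Ben, Rex, Zoe, Gus, Hana, Kai, Pia, Bo, Nia, Cyd, Omar, Uma, Dee, Fay
Reachable nodes: 16 of 18 total.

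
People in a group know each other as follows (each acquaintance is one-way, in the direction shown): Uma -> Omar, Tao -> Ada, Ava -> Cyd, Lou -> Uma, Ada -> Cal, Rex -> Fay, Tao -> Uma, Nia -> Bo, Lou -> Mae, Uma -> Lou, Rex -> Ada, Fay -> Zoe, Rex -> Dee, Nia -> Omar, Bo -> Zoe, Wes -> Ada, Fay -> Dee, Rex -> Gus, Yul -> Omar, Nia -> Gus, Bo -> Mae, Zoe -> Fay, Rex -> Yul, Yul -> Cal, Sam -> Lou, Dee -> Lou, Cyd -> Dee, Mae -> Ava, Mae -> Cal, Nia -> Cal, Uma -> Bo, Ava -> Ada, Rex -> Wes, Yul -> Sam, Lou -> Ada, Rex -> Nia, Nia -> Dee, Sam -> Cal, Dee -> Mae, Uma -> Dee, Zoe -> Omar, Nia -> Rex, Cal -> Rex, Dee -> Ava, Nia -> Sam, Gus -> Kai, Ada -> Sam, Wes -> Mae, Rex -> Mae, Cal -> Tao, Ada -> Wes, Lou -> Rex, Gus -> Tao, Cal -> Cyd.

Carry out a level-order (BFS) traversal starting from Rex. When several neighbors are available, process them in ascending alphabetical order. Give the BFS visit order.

Visit Rex; enqueue Ada, Dee, Fay, Gus, Mae, Nia, Wes, Yul → queue [Ada, Dee, Fay, Gus, Mae, Nia, Wes, Yul]
Visit Ada; enqueue Cal, Sam → queue [Dee, Fay, Gus, Mae, Nia, Wes, Yul, Cal, Sam]
Visit Dee; enqueue Ava, Lou → queue [Fay, Gus, Mae, Nia, Wes, Yul, Cal, Sam, Ava, Lou]
Visit Fay; enqueue Zoe → queue [Gus, Mae, Nia, Wes, Yul, Cal, Sam, Ava, Lou, Zoe]
Visit Gus; enqueue Kai, Tao → queue [Mae, Nia, Wes, Yul, Cal, Sam, Ava, Lou, Zoe, Kai, Tao]
Visit Mae → queue [Nia, Wes, Yul, Cal, Sam, Ava, Lou, Zoe, Kai, Tao]
Visit Nia; enqueue Bo, Omar → queue [Wes, Yul, Cal, Sam, Ava, Lou, Zoe, Kai, Tao, Bo, Omar]
Visit Wes → queue [Yul, Cal, Sam, Ava, Lou, Zoe, Kai, Tao, Bo, Omar]
Visit Yul → queue [Cal, Sam, Ava, Lou, Zoe, Kai, Tao, Bo, Omar]
Visit Cal; enqueue Cyd → queue [Sam, Ava, Lou, Zoe, Kai, Tao, Bo, Omar, Cyd]
Visit Sam → queue [Ava, Lou, Zoe, Kai, Tao, Bo, Omar, Cyd]
Visit Ava → queue [Lou, Zoe, Kai, Tao, Bo, Omar, Cyd]
Visit Lou; enqueue Uma → queue [Zoe, Kai, Tao, Bo, Omar, Cyd, Uma]
Visit Zoe → queue [Kai, Tao, Bo, Omar, Cyd, Uma]
Visit Kai → queue [Tao, Bo, Omar, Cyd, Uma]
Visit Tao → queue [Bo, Omar, Cyd, Uma]
Visit Bo → queue [Omar, Cyd, Uma]
Visit Omar → queue [Cyd, Uma]
Visit Cyd → queue [Uma]
Visit Uma → queue []

Rex -> Ada -> Dee -> Fay -> Gus -> Mae -> Nia -> Wes -> Yul -> Cal -> Sam -> Ava -> Lou -> Zoe -> Kai -> Tao -> Bo -> Omar -> Cyd -> Uma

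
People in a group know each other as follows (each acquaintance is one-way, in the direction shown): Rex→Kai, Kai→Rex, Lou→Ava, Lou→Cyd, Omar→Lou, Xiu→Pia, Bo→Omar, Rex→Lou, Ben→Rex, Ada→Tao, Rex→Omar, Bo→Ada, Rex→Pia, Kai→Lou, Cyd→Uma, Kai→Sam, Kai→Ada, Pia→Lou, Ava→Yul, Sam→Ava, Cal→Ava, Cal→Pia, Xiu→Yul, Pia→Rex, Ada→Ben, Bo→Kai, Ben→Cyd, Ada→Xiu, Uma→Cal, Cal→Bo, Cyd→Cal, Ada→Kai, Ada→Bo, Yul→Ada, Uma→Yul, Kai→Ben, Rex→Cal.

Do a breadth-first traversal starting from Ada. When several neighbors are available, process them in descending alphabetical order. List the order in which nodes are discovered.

Visit Ada; enqueue Xiu, Tao, Kai, Bo, Ben → queue [Xiu, Tao, Kai, Bo, Ben]
Visit Xiu; enqueue Yul, Pia → queue [Tao, Kai, Bo, Ben, Yul, Pia]
Visit Tao → queue [Kai, Bo, Ben, Yul, Pia]
Visit Kai; enqueue Sam, Rex, Lou → queue [Bo, Ben, Yul, Pia, Sam, Rex, Lou]
Visit Bo; enqueue Omar → queue [Ben, Yul, Pia, Sam, Rex, Lou, Omar]
Visit Ben; enqueue Cyd → queue [Yul, Pia, Sam, Rex, Lou, Omar, Cyd]
Visit Yul → queue [Pia, Sam, Rex, Lou, Omar, Cyd]
Visit Pia → queue [Sam, Rex, Lou, Omar, Cyd]
Visit Sam; enqueue Ava → queue [Rex, Lou, Omar, Cyd, Ava]
Visit Rex; enqueue Cal → queue [Lou, Omar, Cyd, Ava, Cal]
Visit Lou → queue [Omar, Cyd, Ava, Cal]
Visit Omar → queue [Cyd, Ava, Cal]
Visit Cyd; enqueue Uma → queue [Ava, Cal, Uma]
Visit Ava → queue [Cal, Uma]
Visit Cal → queue [Uma]
Visit Uma → queue []

Ada -> Xiu -> Tao -> Kai -> Bo -> Ben -> Yul -> Pia -> Sam -> Rex -> Lou -> Omar -> Cyd -> Ava -> Cal -> Uma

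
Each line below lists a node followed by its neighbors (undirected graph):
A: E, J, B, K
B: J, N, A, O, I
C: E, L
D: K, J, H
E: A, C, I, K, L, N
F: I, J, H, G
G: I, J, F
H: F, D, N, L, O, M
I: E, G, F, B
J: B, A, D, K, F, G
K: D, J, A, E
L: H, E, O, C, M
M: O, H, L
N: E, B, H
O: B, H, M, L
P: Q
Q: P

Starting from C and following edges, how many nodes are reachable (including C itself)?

BFS from C visits: C, E, L, A, I, K, N, H, M, O, B, J, F, G, D
Reachable nodes: 15 of 17 total.

15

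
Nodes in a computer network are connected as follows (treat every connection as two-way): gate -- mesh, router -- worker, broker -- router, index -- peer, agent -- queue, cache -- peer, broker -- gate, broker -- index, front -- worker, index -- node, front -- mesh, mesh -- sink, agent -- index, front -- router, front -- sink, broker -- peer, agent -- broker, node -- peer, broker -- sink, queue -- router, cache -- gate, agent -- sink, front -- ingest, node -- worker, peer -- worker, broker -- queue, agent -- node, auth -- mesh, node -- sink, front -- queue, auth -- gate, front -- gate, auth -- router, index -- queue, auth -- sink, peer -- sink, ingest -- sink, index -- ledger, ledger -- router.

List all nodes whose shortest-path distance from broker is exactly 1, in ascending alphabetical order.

Level 0: broker
Level 1: agent, gate, index, peer, queue, router, sink
Level 2: auth, cache, front, ingest, ledger, mesh, node, worker

agent, gate, index, peer, queue, router, sink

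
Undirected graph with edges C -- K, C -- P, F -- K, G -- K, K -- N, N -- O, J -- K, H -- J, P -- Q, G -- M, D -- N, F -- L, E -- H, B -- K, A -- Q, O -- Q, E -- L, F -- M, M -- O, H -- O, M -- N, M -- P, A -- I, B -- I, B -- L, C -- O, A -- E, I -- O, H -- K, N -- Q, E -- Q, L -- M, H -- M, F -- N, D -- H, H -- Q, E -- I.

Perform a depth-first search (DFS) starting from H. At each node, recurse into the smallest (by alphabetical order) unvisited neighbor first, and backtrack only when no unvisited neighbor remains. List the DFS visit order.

Visit H
H → D
D → N
N → F
F → K
K → B
B → I
I → A
A → E
E → L
L → M
M → G
M → O
O → C
C → P
P → Q
K → J

H D N F K B I A E L M G O C P Q J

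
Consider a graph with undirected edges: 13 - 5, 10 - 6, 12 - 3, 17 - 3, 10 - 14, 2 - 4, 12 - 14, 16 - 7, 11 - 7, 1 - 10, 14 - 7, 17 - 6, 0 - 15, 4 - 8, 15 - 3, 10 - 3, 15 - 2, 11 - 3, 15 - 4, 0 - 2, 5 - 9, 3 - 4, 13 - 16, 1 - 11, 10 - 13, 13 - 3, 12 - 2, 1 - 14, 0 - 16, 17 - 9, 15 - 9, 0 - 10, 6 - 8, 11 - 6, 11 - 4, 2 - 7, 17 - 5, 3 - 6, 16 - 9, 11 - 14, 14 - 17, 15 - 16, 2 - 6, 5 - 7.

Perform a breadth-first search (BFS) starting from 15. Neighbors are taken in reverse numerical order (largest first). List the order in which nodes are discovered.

Visit 15; enqueue 16, 9, 4, 3, 2, 0 → queue [16, 9, 4, 3, 2, 0]
Visit 16; enqueue 13, 7 → queue [9, 4, 3, 2, 0, 13, 7]
Visit 9; enqueue 17, 5 → queue [4, 3, 2, 0, 13, 7, 17, 5]
Visit 4; enqueue 11, 8 → queue [3, 2, 0, 13, 7, 17, 5, 11, 8]
Visit 3; enqueue 12, 10, 6 → queue [2, 0, 13, 7, 17, 5, 11, 8, 12, 10, 6]
Visit 2 → queue [0, 13, 7, 17, 5, 11, 8, 12, 10, 6]
Visit 0 → queue [13, 7, 17, 5, 11, 8, 12, 10, 6]
Visit 13 → queue [7, 17, 5, 11, 8, 12, 10, 6]
Visit 7; enqueue 14 → queue [17, 5, 11, 8, 12, 10, 6, 14]
Visit 17 → queue [5, 11, 8, 12, 10, 6, 14]
Visit 5 → queue [11, 8, 12, 10, 6, 14]
Visit 11; enqueue 1 → queue [8, 12, 10, 6, 14, 1]
Visit 8 → queue [12, 10, 6, 14, 1]
Visit 12 → queue [10, 6, 14, 1]
Visit 10 → queue [6, 14, 1]
Visit 6 → queue [14, 1]
Visit 14 → queue [1]
Visit 1 → queue []

15, 16, 9, 4, 3, 2, 0, 13, 7, 17, 5, 11, 8, 12, 10, 6, 14, 1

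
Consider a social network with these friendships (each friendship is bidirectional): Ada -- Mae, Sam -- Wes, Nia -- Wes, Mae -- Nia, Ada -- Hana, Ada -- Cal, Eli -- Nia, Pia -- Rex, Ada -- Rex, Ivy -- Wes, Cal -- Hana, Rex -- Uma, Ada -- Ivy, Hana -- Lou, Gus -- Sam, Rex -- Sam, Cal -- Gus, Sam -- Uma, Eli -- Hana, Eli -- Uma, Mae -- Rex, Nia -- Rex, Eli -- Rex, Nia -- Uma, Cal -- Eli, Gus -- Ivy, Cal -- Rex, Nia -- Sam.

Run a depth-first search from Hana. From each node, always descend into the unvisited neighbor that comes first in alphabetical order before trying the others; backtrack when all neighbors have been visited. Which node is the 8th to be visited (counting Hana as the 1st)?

Pia

Visit Hana
Hana → Ada
Ada → Cal
Cal → Eli
Eli → Nia
Nia → Mae
Mae → Rex
Rex → Pia
Rex → Sam
Sam → Gus
Gus → Ivy
Ivy → Wes
Sam → Uma
Hana → Lou

Visit order: Hana, Ada, Cal, Eli, Nia, Mae, Rex, Pia, Sam, Gus, Ivy, Wes, Uma, Lou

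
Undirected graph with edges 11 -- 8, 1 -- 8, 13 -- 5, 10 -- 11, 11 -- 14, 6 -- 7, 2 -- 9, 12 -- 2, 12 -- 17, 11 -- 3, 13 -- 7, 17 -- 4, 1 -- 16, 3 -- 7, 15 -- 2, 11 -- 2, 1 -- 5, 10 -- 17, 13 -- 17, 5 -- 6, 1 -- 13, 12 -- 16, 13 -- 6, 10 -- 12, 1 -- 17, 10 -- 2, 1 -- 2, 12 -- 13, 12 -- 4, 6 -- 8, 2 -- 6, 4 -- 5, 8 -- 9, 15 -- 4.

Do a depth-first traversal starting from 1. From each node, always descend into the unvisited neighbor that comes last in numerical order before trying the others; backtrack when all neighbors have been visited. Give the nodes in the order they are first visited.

1, 17, 13, 12, 16, 10, 11, 14, 8, 9, 2, 15, 4, 5, 6, 7, 3

Visit 1
1 → 17
17 → 13
13 → 12
12 → 16
12 → 10
10 → 11
11 → 14
11 → 8
8 → 9
9 → 2
2 → 15
15 → 4
4 → 5
5 → 6
6 → 7
7 → 3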